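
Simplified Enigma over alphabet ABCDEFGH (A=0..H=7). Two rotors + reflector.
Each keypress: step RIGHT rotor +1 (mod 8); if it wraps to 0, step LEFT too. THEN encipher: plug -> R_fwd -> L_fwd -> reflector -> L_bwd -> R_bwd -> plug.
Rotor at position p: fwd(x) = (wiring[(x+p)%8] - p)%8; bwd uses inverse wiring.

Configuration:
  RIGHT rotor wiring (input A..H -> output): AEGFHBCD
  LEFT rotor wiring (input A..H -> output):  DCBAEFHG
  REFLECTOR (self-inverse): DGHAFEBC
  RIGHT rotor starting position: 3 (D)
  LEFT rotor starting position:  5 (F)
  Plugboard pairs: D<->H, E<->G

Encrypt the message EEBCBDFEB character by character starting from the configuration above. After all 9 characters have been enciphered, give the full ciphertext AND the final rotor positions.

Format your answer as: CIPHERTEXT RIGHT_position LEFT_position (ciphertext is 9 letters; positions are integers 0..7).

Char 1 ('E'): step: R->4, L=5; E->plug->G->R->C->L->B->refl->G->L'->D->R'->A->plug->A
Char 2 ('E'): step: R->5, L=5; E->plug->G->R->A->L->A->refl->D->L'->G->R'->C->plug->C
Char 3 ('B'): step: R->6, L=5; B->plug->B->R->F->L->E->refl->F->L'->E->R'->A->plug->A
Char 4 ('C'): step: R->7, L=5; C->plug->C->R->F->L->E->refl->F->L'->E->R'->A->plug->A
Char 5 ('B'): step: R->0, L->6 (L advanced); B->plug->B->R->E->L->D->refl->A->L'->B->R'->F->plug->F
Char 6 ('D'): step: R->1, L=6; D->plug->H->R->H->L->H->refl->C->L'->F->R'->B->plug->B
Char 7 ('F'): step: R->2, L=6; F->plug->F->R->B->L->A->refl->D->L'->E->R'->A->plug->A
Char 8 ('E'): step: R->3, L=6; E->plug->G->R->B->L->A->refl->D->L'->E->R'->B->plug->B
Char 9 ('B'): step: R->4, L=6; B->plug->B->R->F->L->C->refl->H->L'->H->R'->D->plug->H
Final: ciphertext=ACAAFBABH, RIGHT=4, LEFT=6

Answer: ACAAFBABH 4 6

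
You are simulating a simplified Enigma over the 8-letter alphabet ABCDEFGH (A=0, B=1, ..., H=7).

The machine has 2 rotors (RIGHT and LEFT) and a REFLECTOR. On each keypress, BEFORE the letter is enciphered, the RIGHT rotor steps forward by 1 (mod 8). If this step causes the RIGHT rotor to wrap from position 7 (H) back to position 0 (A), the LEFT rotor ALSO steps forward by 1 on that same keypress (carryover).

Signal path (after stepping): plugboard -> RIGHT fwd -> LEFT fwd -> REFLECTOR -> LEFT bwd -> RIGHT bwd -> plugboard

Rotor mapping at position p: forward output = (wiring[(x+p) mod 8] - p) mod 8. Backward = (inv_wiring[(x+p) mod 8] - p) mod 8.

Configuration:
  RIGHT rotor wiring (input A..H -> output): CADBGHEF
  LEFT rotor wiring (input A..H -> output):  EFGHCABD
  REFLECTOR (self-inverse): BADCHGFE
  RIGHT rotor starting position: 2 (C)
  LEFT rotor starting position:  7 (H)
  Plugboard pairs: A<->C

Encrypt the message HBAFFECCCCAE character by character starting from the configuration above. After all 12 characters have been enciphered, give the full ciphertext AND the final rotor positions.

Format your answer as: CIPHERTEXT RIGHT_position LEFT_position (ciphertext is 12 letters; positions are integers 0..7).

Answer: BAEGHHGEGDEC 6 0

Derivation:
Char 1 ('H'): step: R->3, L=7; H->plug->H->R->A->L->E->refl->H->L'->D->R'->B->plug->B
Char 2 ('B'): step: R->4, L=7; B->plug->B->R->D->L->H->refl->E->L'->A->R'->C->plug->A
Char 3 ('A'): step: R->5, L=7; A->plug->C->R->A->L->E->refl->H->L'->D->R'->E->plug->E
Char 4 ('F'): step: R->6, L=7; F->plug->F->R->D->L->H->refl->E->L'->A->R'->G->plug->G
Char 5 ('F'): step: R->7, L=7; F->plug->F->R->H->L->C->refl->D->L'->F->R'->H->plug->H
Char 6 ('E'): step: R->0, L->0 (L advanced); E->plug->E->R->G->L->B->refl->A->L'->F->R'->H->plug->H
Char 7 ('C'): step: R->1, L=0; C->plug->A->R->H->L->D->refl->C->L'->E->R'->G->plug->G
Char 8 ('C'): step: R->2, L=0; C->plug->A->R->B->L->F->refl->G->L'->C->R'->E->plug->E
Char 9 ('C'): step: R->3, L=0; C->plug->A->R->G->L->B->refl->A->L'->F->R'->G->plug->G
Char 10 ('C'): step: R->4, L=0; C->plug->A->R->C->L->G->refl->F->L'->B->R'->D->plug->D
Char 11 ('A'): step: R->5, L=0; A->plug->C->R->A->L->E->refl->H->L'->D->R'->E->plug->E
Char 12 ('E'): step: R->6, L=0; E->plug->E->R->F->L->A->refl->B->L'->G->R'->A->plug->C
Final: ciphertext=BAEGHHGEGDEC, RIGHT=6, LEFT=0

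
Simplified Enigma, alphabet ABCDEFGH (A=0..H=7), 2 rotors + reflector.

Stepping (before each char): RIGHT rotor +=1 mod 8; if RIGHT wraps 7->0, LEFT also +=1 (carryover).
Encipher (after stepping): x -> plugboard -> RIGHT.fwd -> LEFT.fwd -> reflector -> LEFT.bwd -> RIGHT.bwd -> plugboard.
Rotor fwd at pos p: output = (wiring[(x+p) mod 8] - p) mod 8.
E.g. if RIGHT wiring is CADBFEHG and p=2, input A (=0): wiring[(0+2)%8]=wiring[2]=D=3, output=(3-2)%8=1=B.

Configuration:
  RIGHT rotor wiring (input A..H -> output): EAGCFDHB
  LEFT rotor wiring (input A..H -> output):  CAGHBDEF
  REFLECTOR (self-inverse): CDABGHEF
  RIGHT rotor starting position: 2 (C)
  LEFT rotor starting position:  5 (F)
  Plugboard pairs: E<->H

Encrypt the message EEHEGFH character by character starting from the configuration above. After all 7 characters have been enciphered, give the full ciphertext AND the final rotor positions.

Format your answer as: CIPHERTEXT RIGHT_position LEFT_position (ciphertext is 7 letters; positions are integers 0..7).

Answer: FGFFBAG 1 6

Derivation:
Char 1 ('E'): step: R->3, L=5; E->plug->H->R->D->L->F->refl->H->L'->B->R'->F->plug->F
Char 2 ('E'): step: R->4, L=5; E->plug->H->R->G->L->C->refl->A->L'->C->R'->G->plug->G
Char 3 ('H'): step: R->5, L=5; H->plug->E->R->D->L->F->refl->H->L'->B->R'->F->plug->F
Char 4 ('E'): step: R->6, L=5; E->plug->H->R->F->L->B->refl->D->L'->E->R'->F->plug->F
Char 5 ('G'): step: R->7, L=5; G->plug->G->R->E->L->D->refl->B->L'->F->R'->B->plug->B
Char 6 ('F'): step: R->0, L->6 (L advanced); F->plug->F->R->D->L->C->refl->A->L'->E->R'->A->plug->A
Char 7 ('H'): step: R->1, L=6; H->plug->E->R->C->L->E->refl->G->L'->A->R'->G->plug->G
Final: ciphertext=FGFFBAG, RIGHT=1, LEFT=6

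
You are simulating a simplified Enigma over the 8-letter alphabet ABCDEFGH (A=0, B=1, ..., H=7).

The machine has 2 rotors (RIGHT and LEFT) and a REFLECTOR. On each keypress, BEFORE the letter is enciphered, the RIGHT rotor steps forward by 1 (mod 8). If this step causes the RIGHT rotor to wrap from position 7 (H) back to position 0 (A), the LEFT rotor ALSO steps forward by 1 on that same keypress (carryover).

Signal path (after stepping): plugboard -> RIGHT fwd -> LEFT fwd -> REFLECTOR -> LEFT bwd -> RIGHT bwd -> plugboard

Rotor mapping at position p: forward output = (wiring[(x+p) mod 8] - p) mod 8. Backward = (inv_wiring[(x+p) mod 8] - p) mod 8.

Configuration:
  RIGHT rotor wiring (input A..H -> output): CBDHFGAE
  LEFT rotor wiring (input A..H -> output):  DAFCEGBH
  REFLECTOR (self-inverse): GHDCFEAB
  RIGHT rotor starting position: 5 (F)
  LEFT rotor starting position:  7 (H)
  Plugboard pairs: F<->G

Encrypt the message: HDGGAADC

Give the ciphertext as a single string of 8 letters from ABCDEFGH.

Answer: DFDCBBHG

Derivation:
Char 1 ('H'): step: R->6, L=7; H->plug->H->R->A->L->A->refl->G->L'->D->R'->D->plug->D
Char 2 ('D'): step: R->7, L=7; D->plug->D->R->E->L->D->refl->C->L'->H->R'->G->plug->F
Char 3 ('G'): step: R->0, L->0 (L advanced); G->plug->F->R->G->L->B->refl->H->L'->H->R'->D->plug->D
Char 4 ('G'): step: R->1, L=0; G->plug->F->R->H->L->H->refl->B->L'->G->R'->C->plug->C
Char 5 ('A'): step: R->2, L=0; A->plug->A->R->B->L->A->refl->G->L'->F->R'->B->plug->B
Char 6 ('A'): step: R->3, L=0; A->plug->A->R->E->L->E->refl->F->L'->C->R'->B->plug->B
Char 7 ('D'): step: R->4, L=0; D->plug->D->R->A->L->D->refl->C->L'->D->R'->H->plug->H
Char 8 ('C'): step: R->5, L=0; C->plug->C->R->H->L->H->refl->B->L'->G->R'->F->plug->G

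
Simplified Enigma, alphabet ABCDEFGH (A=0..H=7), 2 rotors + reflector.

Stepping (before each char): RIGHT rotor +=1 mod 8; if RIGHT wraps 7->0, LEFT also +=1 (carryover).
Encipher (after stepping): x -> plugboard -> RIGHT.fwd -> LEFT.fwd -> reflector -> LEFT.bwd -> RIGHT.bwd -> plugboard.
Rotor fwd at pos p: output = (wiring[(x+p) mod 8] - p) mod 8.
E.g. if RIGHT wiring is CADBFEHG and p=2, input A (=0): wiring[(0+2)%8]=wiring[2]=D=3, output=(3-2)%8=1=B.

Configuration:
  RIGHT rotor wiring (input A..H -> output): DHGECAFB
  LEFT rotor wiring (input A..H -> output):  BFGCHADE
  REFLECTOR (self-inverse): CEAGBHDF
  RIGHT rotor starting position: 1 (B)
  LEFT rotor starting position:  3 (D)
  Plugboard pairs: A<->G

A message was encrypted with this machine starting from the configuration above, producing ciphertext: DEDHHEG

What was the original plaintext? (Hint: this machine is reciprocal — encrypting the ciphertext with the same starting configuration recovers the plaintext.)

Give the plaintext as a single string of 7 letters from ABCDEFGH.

Char 1 ('D'): step: R->2, L=3; D->plug->D->R->G->L->C->refl->A->L'->D->R'->E->plug->E
Char 2 ('E'): step: R->3, L=3; E->plug->E->R->G->L->C->refl->A->L'->D->R'->H->plug->H
Char 3 ('D'): step: R->4, L=3; D->plug->D->R->F->L->G->refl->D->L'->H->R'->E->plug->E
Char 4 ('H'): step: R->5, L=3; H->plug->H->R->F->L->G->refl->D->L'->H->R'->G->plug->A
Char 5 ('H'): step: R->6, L=3; H->plug->H->R->C->L->F->refl->H->L'->A->R'->E->plug->E
Char 6 ('E'): step: R->7, L=3; E->plug->E->R->F->L->G->refl->D->L'->H->R'->D->plug->D
Char 7 ('G'): step: R->0, L->4 (L advanced); G->plug->A->R->D->L->A->refl->C->L'->G->R'->C->plug->C

Answer: EHEAEDC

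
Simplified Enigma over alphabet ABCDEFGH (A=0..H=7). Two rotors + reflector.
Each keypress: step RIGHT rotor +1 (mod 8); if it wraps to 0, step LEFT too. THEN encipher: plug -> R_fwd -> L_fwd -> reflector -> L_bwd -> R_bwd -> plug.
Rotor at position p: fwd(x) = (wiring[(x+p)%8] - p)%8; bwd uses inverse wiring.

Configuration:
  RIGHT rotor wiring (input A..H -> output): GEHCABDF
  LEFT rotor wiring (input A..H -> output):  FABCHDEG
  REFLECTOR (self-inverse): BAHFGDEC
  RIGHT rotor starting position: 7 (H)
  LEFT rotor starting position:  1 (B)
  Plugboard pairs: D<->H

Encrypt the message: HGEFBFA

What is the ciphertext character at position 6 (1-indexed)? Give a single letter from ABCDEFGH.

Char 1 ('H'): step: R->0, L->2 (L advanced); H->plug->D->R->C->L->F->refl->D->L'->G->R'->A->plug->A
Char 2 ('G'): step: R->1, L=2; G->plug->G->R->E->L->C->refl->H->L'->A->R'->E->plug->E
Char 3 ('E'): step: R->2, L=2; E->plug->E->R->B->L->A->refl->B->L'->D->R'->F->plug->F
Char 4 ('F'): step: R->3, L=2; F->plug->F->R->D->L->B->refl->A->L'->B->R'->G->plug->G
Char 5 ('B'): step: R->4, L=2; B->plug->B->R->F->L->E->refl->G->L'->H->R'->C->plug->C
Char 6 ('F'): step: R->5, L=2; F->plug->F->R->C->L->F->refl->D->L'->G->R'->B->plug->B

B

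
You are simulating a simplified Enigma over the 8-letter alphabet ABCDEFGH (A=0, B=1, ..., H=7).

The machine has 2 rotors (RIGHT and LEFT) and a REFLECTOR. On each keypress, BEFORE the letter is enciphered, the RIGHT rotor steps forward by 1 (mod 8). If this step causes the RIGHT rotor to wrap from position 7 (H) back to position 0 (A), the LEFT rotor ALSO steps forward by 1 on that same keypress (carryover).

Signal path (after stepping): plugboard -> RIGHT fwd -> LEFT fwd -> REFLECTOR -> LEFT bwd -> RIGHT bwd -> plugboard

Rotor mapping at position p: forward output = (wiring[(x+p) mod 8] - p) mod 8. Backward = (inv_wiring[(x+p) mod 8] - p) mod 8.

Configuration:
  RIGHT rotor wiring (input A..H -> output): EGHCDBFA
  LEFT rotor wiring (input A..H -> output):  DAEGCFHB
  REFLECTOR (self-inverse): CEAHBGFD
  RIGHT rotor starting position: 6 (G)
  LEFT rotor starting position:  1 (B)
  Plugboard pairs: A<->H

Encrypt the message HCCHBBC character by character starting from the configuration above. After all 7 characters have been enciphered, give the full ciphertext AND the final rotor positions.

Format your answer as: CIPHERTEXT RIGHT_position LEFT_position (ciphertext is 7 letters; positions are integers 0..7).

Answer: DHBEDGG 5 2

Derivation:
Char 1 ('H'): step: R->7, L=1; H->plug->A->R->B->L->D->refl->H->L'->A->R'->D->plug->D
Char 2 ('C'): step: R->0, L->2 (L advanced); C->plug->C->R->H->L->G->refl->F->L'->E->R'->A->plug->H
Char 3 ('C'): step: R->1, L=2; C->plug->C->R->B->L->E->refl->B->L'->G->R'->B->plug->B
Char 4 ('H'): step: R->2, L=2; H->plug->A->R->F->L->H->refl->D->L'->D->R'->E->plug->E
Char 5 ('B'): step: R->3, L=2; B->plug->B->R->A->L->C->refl->A->L'->C->R'->D->plug->D
Char 6 ('B'): step: R->4, L=2; B->plug->B->R->F->L->H->refl->D->L'->D->R'->G->plug->G
Char 7 ('C'): step: R->5, L=2; C->plug->C->R->D->L->D->refl->H->L'->F->R'->G->plug->G
Final: ciphertext=DHBEDGG, RIGHT=5, LEFT=2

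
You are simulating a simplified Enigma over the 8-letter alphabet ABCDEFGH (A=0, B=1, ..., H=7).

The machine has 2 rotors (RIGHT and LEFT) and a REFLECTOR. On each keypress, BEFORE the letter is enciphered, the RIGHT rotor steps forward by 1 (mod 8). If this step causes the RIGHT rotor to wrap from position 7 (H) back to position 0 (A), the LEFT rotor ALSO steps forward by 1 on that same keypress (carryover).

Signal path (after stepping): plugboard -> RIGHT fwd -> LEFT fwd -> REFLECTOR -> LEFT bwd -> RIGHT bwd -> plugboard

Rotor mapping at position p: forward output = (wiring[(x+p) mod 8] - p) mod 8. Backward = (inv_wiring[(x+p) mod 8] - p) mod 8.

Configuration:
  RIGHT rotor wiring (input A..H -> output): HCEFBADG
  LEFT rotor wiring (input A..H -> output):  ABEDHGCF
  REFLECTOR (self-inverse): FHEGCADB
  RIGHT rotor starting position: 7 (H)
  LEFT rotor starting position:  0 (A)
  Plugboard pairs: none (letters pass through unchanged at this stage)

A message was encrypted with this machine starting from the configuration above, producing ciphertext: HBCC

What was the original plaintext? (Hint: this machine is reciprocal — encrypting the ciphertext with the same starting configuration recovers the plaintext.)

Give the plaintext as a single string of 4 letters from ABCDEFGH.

Char 1 ('H'): step: R->0, L->1 (L advanced); H->plug->H->R->G->L->E->refl->C->L'->C->R'->B->plug->B
Char 2 ('B'): step: R->1, L=1; B->plug->B->R->D->L->G->refl->D->L'->B->R'->A->plug->A
Char 3 ('C'): step: R->2, L=1; C->plug->C->R->H->L->H->refl->B->L'->F->R'->G->plug->G
Char 4 ('C'): step: R->3, L=1; C->plug->C->R->F->L->B->refl->H->L'->H->R'->G->plug->G

Answer: BAGG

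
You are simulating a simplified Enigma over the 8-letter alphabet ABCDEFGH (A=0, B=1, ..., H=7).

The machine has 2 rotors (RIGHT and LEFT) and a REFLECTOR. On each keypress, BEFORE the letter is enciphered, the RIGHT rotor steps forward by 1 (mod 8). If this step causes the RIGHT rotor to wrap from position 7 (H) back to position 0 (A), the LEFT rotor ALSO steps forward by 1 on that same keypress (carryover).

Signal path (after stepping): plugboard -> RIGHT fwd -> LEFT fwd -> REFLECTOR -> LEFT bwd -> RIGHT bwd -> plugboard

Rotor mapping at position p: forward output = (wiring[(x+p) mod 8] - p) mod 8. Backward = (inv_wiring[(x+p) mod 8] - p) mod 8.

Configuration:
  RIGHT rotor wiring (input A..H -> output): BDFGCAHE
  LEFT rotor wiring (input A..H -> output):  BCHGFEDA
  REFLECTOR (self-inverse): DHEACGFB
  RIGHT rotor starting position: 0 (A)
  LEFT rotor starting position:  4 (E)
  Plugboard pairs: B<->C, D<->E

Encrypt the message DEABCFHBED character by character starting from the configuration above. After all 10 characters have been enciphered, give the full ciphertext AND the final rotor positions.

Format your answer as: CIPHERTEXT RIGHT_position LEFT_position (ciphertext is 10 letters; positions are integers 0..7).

Char 1 ('D'): step: R->1, L=4; D->plug->E->R->H->L->C->refl->E->L'->D->R'->G->plug->G
Char 2 ('E'): step: R->2, L=4; E->plug->D->R->G->L->D->refl->A->L'->B->R'->H->plug->H
Char 3 ('A'): step: R->3, L=4; A->plug->A->R->D->L->E->refl->C->L'->H->R'->B->plug->C
Char 4 ('B'): step: R->4, L=4; B->plug->C->R->D->L->E->refl->C->L'->H->R'->F->plug->F
Char 5 ('C'): step: R->5, L=4; C->plug->B->R->C->L->H->refl->B->L'->A->R'->F->plug->F
Char 6 ('F'): step: R->6, L=4; F->plug->F->R->A->L->B->refl->H->L'->C->R'->H->plug->H
Char 7 ('H'): step: R->7, L=4; H->plug->H->R->A->L->B->refl->H->L'->C->R'->B->plug->C
Char 8 ('B'): step: R->0, L->5 (L advanced); B->plug->C->R->F->L->C->refl->E->L'->D->R'->B->plug->C
Char 9 ('E'): step: R->1, L=5; E->plug->D->R->B->L->G->refl->F->L'->E->R'->B->plug->C
Char 10 ('D'): step: R->2, L=5; D->plug->E->R->F->L->C->refl->E->L'->D->R'->A->plug->A
Final: ciphertext=GHCFFHCCCA, RIGHT=2, LEFT=5

Answer: GHCFFHCCCA 2 5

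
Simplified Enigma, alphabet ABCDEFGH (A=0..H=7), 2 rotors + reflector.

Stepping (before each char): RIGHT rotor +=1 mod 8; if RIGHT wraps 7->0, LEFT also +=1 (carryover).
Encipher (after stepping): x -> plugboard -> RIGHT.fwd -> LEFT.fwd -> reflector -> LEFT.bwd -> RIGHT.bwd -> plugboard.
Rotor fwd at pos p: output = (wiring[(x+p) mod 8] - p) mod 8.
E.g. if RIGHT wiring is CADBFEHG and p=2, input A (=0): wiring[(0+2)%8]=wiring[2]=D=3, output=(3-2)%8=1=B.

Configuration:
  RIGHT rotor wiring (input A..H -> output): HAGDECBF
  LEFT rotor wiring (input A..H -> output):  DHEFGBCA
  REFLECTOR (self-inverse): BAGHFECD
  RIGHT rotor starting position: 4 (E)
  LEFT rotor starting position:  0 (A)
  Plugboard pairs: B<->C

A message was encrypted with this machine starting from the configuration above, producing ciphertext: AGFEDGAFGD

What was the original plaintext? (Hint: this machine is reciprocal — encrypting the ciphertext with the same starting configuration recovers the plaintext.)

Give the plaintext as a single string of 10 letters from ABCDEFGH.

Answer: HHDHBABBFA

Derivation:
Char 1 ('A'): step: R->5, L=0; A->plug->A->R->F->L->B->refl->A->L'->H->R'->H->plug->H
Char 2 ('G'): step: R->6, L=0; G->plug->G->R->G->L->C->refl->G->L'->E->R'->H->plug->H
Char 3 ('F'): step: R->7, L=0; F->plug->F->R->F->L->B->refl->A->L'->H->R'->D->plug->D
Char 4 ('E'): step: R->0, L->1 (L advanced); E->plug->E->R->E->L->A->refl->B->L'->F->R'->H->plug->H
Char 5 ('D'): step: R->1, L=1; D->plug->D->R->D->L->F->refl->E->L'->C->R'->C->plug->B
Char 6 ('G'): step: R->2, L=1; G->plug->G->R->F->L->B->refl->A->L'->E->R'->A->plug->A
Char 7 ('A'): step: R->3, L=1; A->plug->A->R->A->L->G->refl->C->L'->H->R'->C->plug->B
Char 8 ('F'): step: R->4, L=1; F->plug->F->R->E->L->A->refl->B->L'->F->R'->C->plug->B
Char 9 ('G'): step: R->5, L=1; G->plug->G->R->G->L->H->refl->D->L'->B->R'->F->plug->F
Char 10 ('D'): step: R->6, L=1; D->plug->D->R->C->L->E->refl->F->L'->D->R'->A->plug->A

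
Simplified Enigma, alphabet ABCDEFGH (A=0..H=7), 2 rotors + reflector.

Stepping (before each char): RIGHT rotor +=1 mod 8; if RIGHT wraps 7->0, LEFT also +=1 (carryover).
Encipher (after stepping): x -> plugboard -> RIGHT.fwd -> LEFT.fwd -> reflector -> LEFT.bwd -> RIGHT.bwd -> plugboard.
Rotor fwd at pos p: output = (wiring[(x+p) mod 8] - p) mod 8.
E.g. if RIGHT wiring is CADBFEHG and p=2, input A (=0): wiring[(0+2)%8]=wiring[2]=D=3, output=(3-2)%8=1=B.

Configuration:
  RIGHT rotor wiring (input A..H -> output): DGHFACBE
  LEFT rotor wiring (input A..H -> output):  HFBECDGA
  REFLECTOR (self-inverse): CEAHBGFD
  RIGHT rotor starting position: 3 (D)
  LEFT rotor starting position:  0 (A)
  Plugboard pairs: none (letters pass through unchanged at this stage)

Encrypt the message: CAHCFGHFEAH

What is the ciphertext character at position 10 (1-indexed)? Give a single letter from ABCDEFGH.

Char 1 ('C'): step: R->4, L=0; C->plug->C->R->F->L->D->refl->H->L'->A->R'->D->plug->D
Char 2 ('A'): step: R->5, L=0; A->plug->A->R->F->L->D->refl->H->L'->A->R'->G->plug->G
Char 3 ('H'): step: R->6, L=0; H->plug->H->R->E->L->C->refl->A->L'->H->R'->F->plug->F
Char 4 ('C'): step: R->7, L=0; C->plug->C->R->H->L->A->refl->C->L'->E->R'->B->plug->B
Char 5 ('F'): step: R->0, L->1 (L advanced); F->plug->F->R->C->L->D->refl->H->L'->G->R'->B->plug->B
Char 6 ('G'): step: R->1, L=1; G->plug->G->R->D->L->B->refl->E->L'->A->R'->F->plug->F
Char 7 ('H'): step: R->2, L=1; H->plug->H->R->E->L->C->refl->A->L'->B->R'->G->plug->G
Char 8 ('F'): step: R->3, L=1; F->plug->F->R->A->L->E->refl->B->L'->D->R'->G->plug->G
Char 9 ('E'): step: R->4, L=1; E->plug->E->R->H->L->G->refl->F->L'->F->R'->C->plug->C
Char 10 ('A'): step: R->5, L=1; A->plug->A->R->F->L->F->refl->G->L'->H->R'->C->plug->C

C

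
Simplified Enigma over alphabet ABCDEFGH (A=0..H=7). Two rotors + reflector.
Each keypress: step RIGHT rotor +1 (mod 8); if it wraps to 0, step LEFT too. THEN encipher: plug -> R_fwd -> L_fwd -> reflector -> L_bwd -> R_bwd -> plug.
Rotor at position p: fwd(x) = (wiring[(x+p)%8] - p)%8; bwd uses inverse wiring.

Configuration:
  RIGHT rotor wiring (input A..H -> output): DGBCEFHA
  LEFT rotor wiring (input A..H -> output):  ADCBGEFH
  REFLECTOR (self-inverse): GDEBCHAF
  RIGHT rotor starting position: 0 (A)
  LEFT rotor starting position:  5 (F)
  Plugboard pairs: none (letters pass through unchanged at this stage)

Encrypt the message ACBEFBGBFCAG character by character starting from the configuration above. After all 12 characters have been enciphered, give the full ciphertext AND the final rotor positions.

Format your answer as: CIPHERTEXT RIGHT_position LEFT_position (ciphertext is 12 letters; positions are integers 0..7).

Answer: BFDCEGDGGHHB 4 6

Derivation:
Char 1 ('A'): step: R->1, L=5; A->plug->A->R->F->L->F->refl->H->L'->A->R'->B->plug->B
Char 2 ('C'): step: R->2, L=5; C->plug->C->R->C->L->C->refl->E->L'->G->R'->F->plug->F
Char 3 ('B'): step: R->3, L=5; B->plug->B->R->B->L->A->refl->G->L'->E->R'->D->plug->D
Char 4 ('E'): step: R->4, L=5; E->plug->E->R->H->L->B->refl->D->L'->D->R'->C->plug->C
Char 5 ('F'): step: R->5, L=5; F->plug->F->R->E->L->G->refl->A->L'->B->R'->E->plug->E
Char 6 ('B'): step: R->6, L=5; B->plug->B->R->C->L->C->refl->E->L'->G->R'->G->plug->G
Char 7 ('G'): step: R->7, L=5; G->plug->G->R->G->L->E->refl->C->L'->C->R'->D->plug->D
Char 8 ('B'): step: R->0, L->6 (L advanced); B->plug->B->R->G->L->A->refl->G->L'->H->R'->G->plug->G
Char 9 ('F'): step: R->1, L=6; F->plug->F->R->G->L->A->refl->G->L'->H->R'->G->plug->G
Char 10 ('C'): step: R->2, L=6; C->plug->C->R->C->L->C->refl->E->L'->E->R'->H->plug->H
Char 11 ('A'): step: R->3, L=6; A->plug->A->R->H->L->G->refl->A->L'->G->R'->H->plug->H
Char 12 ('G'): step: R->4, L=6; G->plug->G->R->F->L->D->refl->B->L'->B->R'->B->plug->B
Final: ciphertext=BFDCEGDGGHHB, RIGHT=4, LEFT=6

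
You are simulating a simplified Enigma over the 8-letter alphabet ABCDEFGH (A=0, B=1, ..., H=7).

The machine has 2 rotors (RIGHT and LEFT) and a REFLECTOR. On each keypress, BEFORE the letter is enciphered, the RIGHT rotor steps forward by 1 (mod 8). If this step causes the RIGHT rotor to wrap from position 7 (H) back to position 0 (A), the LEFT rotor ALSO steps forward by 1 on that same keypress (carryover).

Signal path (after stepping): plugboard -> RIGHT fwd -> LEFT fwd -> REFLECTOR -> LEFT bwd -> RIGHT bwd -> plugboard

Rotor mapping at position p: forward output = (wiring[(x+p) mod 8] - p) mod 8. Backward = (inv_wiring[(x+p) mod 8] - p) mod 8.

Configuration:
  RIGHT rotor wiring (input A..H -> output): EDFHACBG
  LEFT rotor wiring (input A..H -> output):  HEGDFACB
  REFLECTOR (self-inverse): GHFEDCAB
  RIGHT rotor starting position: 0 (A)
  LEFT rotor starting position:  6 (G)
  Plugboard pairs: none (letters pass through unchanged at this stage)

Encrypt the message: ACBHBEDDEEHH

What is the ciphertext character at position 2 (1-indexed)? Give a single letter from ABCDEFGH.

Char 1 ('A'): step: R->1, L=6; A->plug->A->R->C->L->B->refl->H->L'->G->R'->C->plug->C
Char 2 ('C'): step: R->2, L=6; C->plug->C->R->G->L->H->refl->B->L'->C->R'->G->plug->G

G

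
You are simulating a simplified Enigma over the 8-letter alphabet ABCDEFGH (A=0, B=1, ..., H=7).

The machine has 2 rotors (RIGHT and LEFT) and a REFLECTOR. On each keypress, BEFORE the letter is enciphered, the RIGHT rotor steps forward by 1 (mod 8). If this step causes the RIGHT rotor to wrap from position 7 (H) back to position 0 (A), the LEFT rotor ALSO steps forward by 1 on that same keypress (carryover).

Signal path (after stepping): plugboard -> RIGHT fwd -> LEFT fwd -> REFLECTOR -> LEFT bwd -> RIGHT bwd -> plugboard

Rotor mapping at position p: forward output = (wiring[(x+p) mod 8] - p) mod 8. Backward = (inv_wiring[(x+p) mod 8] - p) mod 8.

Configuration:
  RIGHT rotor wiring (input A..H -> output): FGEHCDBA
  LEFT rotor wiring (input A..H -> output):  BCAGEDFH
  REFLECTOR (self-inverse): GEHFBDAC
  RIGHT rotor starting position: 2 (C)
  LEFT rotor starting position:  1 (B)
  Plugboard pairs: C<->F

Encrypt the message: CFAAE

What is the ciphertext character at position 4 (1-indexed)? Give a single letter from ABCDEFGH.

Char 1 ('C'): step: R->3, L=1; C->plug->F->R->C->L->F->refl->D->L'->D->R'->G->plug->G
Char 2 ('F'): step: R->4, L=1; F->plug->C->R->F->L->E->refl->B->L'->A->R'->G->plug->G
Char 3 ('A'): step: R->5, L=1; A->plug->A->R->G->L->G->refl->A->L'->H->R'->F->plug->C
Char 4 ('A'): step: R->6, L=1; A->plug->A->R->D->L->D->refl->F->L'->C->R'->B->plug->B

B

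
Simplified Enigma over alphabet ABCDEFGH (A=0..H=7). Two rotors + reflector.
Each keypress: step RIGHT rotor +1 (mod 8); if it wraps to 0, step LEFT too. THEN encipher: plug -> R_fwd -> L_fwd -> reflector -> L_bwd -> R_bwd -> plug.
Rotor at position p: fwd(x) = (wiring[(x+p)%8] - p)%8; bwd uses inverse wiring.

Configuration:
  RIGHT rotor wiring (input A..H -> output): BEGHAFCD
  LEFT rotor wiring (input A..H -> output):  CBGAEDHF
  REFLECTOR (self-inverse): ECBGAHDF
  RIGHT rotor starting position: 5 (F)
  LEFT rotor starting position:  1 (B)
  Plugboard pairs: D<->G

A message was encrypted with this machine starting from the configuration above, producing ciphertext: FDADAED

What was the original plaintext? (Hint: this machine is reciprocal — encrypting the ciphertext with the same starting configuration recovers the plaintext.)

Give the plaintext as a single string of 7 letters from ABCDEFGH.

Char 1 ('F'): step: R->6, L=1; F->plug->F->R->B->L->F->refl->H->L'->C->R'->G->plug->D
Char 2 ('D'): step: R->7, L=1; D->plug->G->R->G->L->E->refl->A->L'->A->R'->E->plug->E
Char 3 ('A'): step: R->0, L->2 (L advanced); A->plug->A->R->B->L->G->refl->D->L'->F->R'->F->plug->F
Char 4 ('D'): step: R->1, L=2; D->plug->G->R->C->L->C->refl->B->L'->D->R'->A->plug->A
Char 5 ('A'): step: R->2, L=2; A->plug->A->R->E->L->F->refl->H->L'->H->R'->G->plug->D
Char 6 ('E'): step: R->3, L=2; E->plug->E->R->A->L->E->refl->A->L'->G->R'->F->plug->F
Char 7 ('D'): step: R->4, L=2; D->plug->G->R->C->L->C->refl->B->L'->D->R'->H->plug->H

Answer: DEFADFH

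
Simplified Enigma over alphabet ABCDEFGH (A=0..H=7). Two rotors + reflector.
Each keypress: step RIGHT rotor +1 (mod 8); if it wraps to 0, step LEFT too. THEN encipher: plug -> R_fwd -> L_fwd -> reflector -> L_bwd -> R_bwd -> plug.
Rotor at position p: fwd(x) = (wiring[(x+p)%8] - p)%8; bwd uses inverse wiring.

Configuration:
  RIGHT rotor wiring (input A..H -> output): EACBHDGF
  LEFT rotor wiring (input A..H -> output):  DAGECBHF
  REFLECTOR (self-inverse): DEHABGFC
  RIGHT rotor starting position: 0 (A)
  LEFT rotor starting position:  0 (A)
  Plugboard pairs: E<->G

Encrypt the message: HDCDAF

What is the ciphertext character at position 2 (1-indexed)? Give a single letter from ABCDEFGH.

Char 1 ('H'): step: R->1, L=0; H->plug->H->R->D->L->E->refl->B->L'->F->R'->F->plug->F
Char 2 ('D'): step: R->2, L=0; D->plug->D->R->B->L->A->refl->D->L'->A->R'->A->plug->A

A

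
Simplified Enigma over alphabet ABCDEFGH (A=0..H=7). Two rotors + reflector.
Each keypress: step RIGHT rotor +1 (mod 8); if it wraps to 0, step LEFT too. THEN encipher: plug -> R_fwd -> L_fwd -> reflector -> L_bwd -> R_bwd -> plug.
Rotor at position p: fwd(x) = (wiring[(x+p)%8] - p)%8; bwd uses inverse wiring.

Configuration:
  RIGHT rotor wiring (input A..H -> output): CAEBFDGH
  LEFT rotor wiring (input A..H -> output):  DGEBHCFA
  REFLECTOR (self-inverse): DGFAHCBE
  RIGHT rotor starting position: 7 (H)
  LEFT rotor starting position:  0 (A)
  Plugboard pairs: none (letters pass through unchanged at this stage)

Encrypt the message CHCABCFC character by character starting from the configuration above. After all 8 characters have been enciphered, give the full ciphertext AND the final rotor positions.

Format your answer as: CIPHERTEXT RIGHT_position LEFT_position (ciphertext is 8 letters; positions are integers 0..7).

Char 1 ('C'): step: R->0, L->1 (L advanced); C->plug->C->R->E->L->B->refl->G->L'->D->R'->F->plug->F
Char 2 ('H'): step: R->1, L=1; H->plug->H->R->B->L->D->refl->A->L'->C->R'->E->plug->E
Char 3 ('C'): step: R->2, L=1; C->plug->C->R->D->L->G->refl->B->L'->E->R'->E->plug->E
Char 4 ('A'): step: R->3, L=1; A->plug->A->R->G->L->H->refl->E->L'->F->R'->G->plug->G
Char 5 ('B'): step: R->4, L=1; B->plug->B->R->H->L->C->refl->F->L'->A->R'->G->plug->G
Char 6 ('C'): step: R->5, L=1; C->plug->C->R->C->L->A->refl->D->L'->B->R'->B->plug->B
Char 7 ('F'): step: R->6, L=1; F->plug->F->R->D->L->G->refl->B->L'->E->R'->C->plug->C
Char 8 ('C'): step: R->7, L=1; C->plug->C->R->B->L->D->refl->A->L'->C->R'->E->plug->E
Final: ciphertext=FEEGGBCE, RIGHT=7, LEFT=1

Answer: FEEGGBCE 7 1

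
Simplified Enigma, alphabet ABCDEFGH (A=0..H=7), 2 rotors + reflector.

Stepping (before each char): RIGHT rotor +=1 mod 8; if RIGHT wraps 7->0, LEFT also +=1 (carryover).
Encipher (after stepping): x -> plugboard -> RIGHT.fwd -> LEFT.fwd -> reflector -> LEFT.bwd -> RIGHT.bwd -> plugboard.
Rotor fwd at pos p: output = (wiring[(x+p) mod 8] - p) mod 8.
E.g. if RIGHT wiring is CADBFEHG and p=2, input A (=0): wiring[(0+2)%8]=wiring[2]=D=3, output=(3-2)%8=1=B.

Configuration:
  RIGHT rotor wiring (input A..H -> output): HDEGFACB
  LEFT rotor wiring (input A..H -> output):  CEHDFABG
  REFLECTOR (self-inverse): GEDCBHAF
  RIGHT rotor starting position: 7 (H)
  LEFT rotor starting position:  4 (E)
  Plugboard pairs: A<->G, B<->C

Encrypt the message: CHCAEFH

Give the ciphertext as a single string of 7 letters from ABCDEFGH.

Answer: BEBBCEB

Derivation:
Char 1 ('C'): step: R->0, L->5 (L advanced); C->plug->B->R->D->L->F->refl->H->L'->E->R'->C->plug->B
Char 2 ('H'): step: R->1, L=5; H->plug->H->R->G->L->G->refl->A->L'->H->R'->E->plug->E
Char 3 ('C'): step: R->2, L=5; C->plug->B->R->E->L->H->refl->F->L'->D->R'->C->plug->B
Char 4 ('A'): step: R->3, L=5; A->plug->G->R->A->L->D->refl->C->L'->F->R'->C->plug->B
Char 5 ('E'): step: R->4, L=5; E->plug->E->R->D->L->F->refl->H->L'->E->R'->B->plug->C
Char 6 ('F'): step: R->5, L=5; F->plug->F->R->H->L->A->refl->G->L'->G->R'->E->plug->E
Char 7 ('H'): step: R->6, L=5; H->plug->H->R->C->L->B->refl->E->L'->B->R'->C->plug->B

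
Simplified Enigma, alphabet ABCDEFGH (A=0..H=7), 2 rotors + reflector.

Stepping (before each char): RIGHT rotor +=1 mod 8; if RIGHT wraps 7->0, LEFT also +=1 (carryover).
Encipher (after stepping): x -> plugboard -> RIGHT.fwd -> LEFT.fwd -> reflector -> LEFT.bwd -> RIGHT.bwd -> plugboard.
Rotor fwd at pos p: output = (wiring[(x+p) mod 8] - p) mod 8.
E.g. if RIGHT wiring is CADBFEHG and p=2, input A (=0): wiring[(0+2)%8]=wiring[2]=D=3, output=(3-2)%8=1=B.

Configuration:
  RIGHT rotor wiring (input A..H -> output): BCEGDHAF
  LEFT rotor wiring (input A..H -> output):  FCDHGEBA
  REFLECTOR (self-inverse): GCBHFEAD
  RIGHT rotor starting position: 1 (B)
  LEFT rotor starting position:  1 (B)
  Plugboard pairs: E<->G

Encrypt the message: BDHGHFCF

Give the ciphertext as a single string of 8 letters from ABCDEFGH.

Char 1 ('B'): step: R->2, L=1; B->plug->B->R->E->L->D->refl->H->L'->G->R'->E->plug->G
Char 2 ('D'): step: R->3, L=1; D->plug->D->R->F->L->A->refl->G->L'->C->R'->E->plug->G
Char 3 ('H'): step: R->4, L=1; H->plug->H->R->C->L->G->refl->A->L'->F->R'->E->plug->G
Char 4 ('G'): step: R->5, L=1; G->plug->E->R->F->L->A->refl->G->L'->C->R'->A->plug->A
Char 5 ('H'): step: R->6, L=1; H->plug->H->R->B->L->C->refl->B->L'->A->R'->F->plug->F
Char 6 ('F'): step: R->7, L=1; F->plug->F->R->E->L->D->refl->H->L'->G->R'->A->plug->A
Char 7 ('C'): step: R->0, L->2 (L advanced); C->plug->C->R->E->L->H->refl->D->L'->G->R'->D->plug->D
Char 8 ('F'): step: R->1, L=2; F->plug->F->R->H->L->A->refl->G->L'->F->R'->C->plug->C

Answer: GGGAFADC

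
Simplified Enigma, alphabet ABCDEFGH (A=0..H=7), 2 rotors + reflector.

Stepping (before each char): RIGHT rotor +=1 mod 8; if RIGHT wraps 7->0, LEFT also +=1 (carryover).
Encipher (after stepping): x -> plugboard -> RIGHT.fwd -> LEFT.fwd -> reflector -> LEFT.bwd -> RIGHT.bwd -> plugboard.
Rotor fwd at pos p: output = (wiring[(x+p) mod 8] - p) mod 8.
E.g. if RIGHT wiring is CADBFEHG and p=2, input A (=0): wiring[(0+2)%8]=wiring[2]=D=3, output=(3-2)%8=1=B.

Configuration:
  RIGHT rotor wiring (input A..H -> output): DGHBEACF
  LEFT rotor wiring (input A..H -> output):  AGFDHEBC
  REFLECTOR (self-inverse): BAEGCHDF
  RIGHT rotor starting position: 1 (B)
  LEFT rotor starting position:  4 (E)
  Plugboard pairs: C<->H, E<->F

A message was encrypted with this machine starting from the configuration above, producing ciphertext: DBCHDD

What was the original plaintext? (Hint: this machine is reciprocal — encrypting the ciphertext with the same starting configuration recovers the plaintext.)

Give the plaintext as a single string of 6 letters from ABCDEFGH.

Char 1 ('D'): step: R->2, L=4; D->plug->D->R->G->L->B->refl->A->L'->B->R'->G->plug->G
Char 2 ('B'): step: R->3, L=4; B->plug->B->R->B->L->A->refl->B->L'->G->R'->A->plug->A
Char 3 ('C'): step: R->4, L=4; C->plug->H->R->F->L->C->refl->E->L'->E->R'->B->plug->B
Char 4 ('H'): step: R->5, L=4; H->plug->C->R->A->L->D->refl->G->L'->D->R'->A->plug->A
Char 5 ('D'): step: R->6, L=4; D->plug->D->R->A->L->D->refl->G->L'->D->R'->F->plug->E
Char 6 ('D'): step: R->7, L=4; D->plug->D->R->A->L->D->refl->G->L'->D->R'->H->plug->C

Answer: GABAEC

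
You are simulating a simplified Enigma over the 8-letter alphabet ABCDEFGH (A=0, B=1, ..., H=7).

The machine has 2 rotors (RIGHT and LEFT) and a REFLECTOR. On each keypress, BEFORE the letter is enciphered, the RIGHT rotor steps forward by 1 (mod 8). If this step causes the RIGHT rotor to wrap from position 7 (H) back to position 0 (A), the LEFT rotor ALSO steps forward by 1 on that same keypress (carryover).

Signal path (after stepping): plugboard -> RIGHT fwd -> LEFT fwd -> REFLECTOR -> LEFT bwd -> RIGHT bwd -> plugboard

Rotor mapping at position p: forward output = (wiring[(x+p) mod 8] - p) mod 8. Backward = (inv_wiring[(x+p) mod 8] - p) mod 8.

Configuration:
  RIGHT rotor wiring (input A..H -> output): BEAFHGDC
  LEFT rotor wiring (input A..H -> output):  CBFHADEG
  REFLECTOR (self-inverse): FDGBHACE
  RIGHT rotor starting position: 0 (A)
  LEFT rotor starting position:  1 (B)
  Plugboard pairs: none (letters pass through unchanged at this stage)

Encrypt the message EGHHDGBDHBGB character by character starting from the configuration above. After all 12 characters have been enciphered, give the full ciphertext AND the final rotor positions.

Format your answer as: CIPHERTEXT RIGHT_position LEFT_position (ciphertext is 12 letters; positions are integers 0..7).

Char 1 ('E'): step: R->1, L=1; E->plug->E->R->F->L->D->refl->B->L'->H->R'->B->plug->B
Char 2 ('G'): step: R->2, L=1; G->plug->G->R->H->L->B->refl->D->L'->F->R'->C->plug->C
Char 3 ('H'): step: R->3, L=1; H->plug->H->R->F->L->D->refl->B->L'->H->R'->E->plug->E
Char 4 ('H'): step: R->4, L=1; H->plug->H->R->B->L->E->refl->H->L'->D->R'->A->plug->A
Char 5 ('D'): step: R->5, L=1; D->plug->D->R->E->L->C->refl->G->L'->C->R'->H->plug->H
Char 6 ('G'): step: R->6, L=1; G->plug->G->R->B->L->E->refl->H->L'->D->R'->C->plug->C
Char 7 ('B'): step: R->7, L=1; B->plug->B->R->C->L->G->refl->C->L'->E->R'->H->plug->H
Char 8 ('D'): step: R->0, L->2 (L advanced); D->plug->D->R->F->L->E->refl->H->L'->H->R'->E->plug->E
Char 9 ('H'): step: R->1, L=2; H->plug->H->R->A->L->D->refl->B->L'->D->R'->A->plug->A
Char 10 ('B'): step: R->2, L=2; B->plug->B->R->D->L->B->refl->D->L'->A->R'->F->plug->F
Char 11 ('G'): step: R->3, L=2; G->plug->G->R->B->L->F->refl->A->L'->G->R'->F->plug->F
Char 12 ('B'): step: R->4, L=2; B->plug->B->R->C->L->G->refl->C->L'->E->R'->G->plug->G
Final: ciphertext=BCEAHCHEAFFG, RIGHT=4, LEFT=2

Answer: BCEAHCHEAFFG 4 2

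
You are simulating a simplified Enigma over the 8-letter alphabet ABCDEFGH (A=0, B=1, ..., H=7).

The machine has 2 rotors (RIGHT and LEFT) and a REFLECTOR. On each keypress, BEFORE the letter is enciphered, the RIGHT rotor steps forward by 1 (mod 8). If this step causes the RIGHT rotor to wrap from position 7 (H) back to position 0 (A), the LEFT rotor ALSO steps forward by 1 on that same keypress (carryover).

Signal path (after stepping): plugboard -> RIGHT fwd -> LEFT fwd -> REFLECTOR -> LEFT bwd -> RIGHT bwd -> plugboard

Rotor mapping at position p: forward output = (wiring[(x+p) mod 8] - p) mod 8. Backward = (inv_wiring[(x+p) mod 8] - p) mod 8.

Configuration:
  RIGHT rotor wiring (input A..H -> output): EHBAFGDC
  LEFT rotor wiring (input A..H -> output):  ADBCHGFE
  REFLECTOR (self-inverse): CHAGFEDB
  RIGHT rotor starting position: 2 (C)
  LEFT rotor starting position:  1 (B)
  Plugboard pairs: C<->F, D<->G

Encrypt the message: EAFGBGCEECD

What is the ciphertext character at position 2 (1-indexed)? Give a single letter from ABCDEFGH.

Char 1 ('E'): step: R->3, L=1; E->plug->E->R->H->L->H->refl->B->L'->C->R'->B->plug->B
Char 2 ('A'): step: R->4, L=1; A->plug->A->R->B->L->A->refl->C->L'->A->R'->E->plug->E

E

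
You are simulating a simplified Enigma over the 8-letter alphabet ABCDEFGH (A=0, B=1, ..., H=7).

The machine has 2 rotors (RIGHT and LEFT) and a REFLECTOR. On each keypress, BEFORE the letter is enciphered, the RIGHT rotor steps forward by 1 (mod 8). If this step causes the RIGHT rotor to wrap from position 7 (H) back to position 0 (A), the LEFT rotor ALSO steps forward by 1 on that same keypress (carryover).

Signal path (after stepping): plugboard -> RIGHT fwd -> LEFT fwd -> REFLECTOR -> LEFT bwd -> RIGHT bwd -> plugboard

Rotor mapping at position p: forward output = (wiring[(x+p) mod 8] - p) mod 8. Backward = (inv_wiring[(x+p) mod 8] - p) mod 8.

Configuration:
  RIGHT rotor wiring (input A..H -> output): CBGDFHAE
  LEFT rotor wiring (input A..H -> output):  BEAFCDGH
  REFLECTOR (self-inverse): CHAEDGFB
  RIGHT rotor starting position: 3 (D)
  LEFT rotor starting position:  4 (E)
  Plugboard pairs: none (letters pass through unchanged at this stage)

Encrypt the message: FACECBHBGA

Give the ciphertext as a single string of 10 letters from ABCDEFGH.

Answer: GDEGAGGGEG

Derivation:
Char 1 ('F'): step: R->4, L=4; F->plug->F->R->F->L->A->refl->C->L'->C->R'->G->plug->G
Char 2 ('A'): step: R->5, L=4; A->plug->A->R->C->L->C->refl->A->L'->F->R'->D->plug->D
Char 3 ('C'): step: R->6, L=4; C->plug->C->R->E->L->F->refl->G->L'->A->R'->E->plug->E
Char 4 ('E'): step: R->7, L=4; E->plug->E->R->E->L->F->refl->G->L'->A->R'->G->plug->G
Char 5 ('C'): step: R->0, L->5 (L advanced); C->plug->C->R->G->L->A->refl->C->L'->C->R'->A->plug->A
Char 6 ('B'): step: R->1, L=5; B->plug->B->R->F->L->D->refl->E->L'->D->R'->G->plug->G
Char 7 ('H'): step: R->2, L=5; H->plug->H->R->H->L->F->refl->G->L'->A->R'->G->plug->G
Char 8 ('B'): step: R->3, L=5; B->plug->B->R->C->L->C->refl->A->L'->G->R'->G->plug->G
Char 9 ('G'): step: R->4, L=5; G->plug->G->R->C->L->C->refl->A->L'->G->R'->E->plug->E
Char 10 ('A'): step: R->5, L=5; A->plug->A->R->C->L->C->refl->A->L'->G->R'->G->plug->G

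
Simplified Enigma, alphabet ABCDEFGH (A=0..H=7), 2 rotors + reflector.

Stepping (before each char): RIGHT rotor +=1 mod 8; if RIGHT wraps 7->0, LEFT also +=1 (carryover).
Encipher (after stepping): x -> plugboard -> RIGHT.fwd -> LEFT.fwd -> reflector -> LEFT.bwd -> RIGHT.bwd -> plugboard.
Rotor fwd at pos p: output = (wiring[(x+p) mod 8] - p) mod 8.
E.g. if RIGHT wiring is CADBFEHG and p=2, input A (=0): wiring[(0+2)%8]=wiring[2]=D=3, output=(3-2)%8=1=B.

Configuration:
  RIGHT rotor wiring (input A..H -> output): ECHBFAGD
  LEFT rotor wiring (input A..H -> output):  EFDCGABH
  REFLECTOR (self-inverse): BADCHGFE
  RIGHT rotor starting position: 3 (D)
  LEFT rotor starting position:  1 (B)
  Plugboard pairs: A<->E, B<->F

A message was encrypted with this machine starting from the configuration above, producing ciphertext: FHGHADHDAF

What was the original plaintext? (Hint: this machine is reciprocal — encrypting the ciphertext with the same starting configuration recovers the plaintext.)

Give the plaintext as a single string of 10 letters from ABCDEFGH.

Char 1 ('F'): step: R->4, L=1; F->plug->B->R->E->L->H->refl->E->L'->A->R'->E->plug->A
Char 2 ('H'): step: R->5, L=1; H->plug->H->R->A->L->E->refl->H->L'->E->R'->G->plug->G
Char 3 ('G'): step: R->6, L=1; G->plug->G->R->H->L->D->refl->C->L'->B->R'->E->plug->A
Char 4 ('H'): step: R->7, L=1; H->plug->H->R->H->L->D->refl->C->L'->B->R'->G->plug->G
Char 5 ('A'): step: R->0, L->2 (L advanced); A->plug->E->R->F->L->F->refl->G->L'->D->R'->H->plug->H
Char 6 ('D'): step: R->1, L=2; D->plug->D->R->E->L->H->refl->E->L'->C->R'->G->plug->G
Char 7 ('H'): step: R->2, L=2; H->plug->H->R->A->L->B->refl->A->L'->B->R'->F->plug->B
Char 8 ('D'): step: R->3, L=2; D->plug->D->R->D->L->G->refl->F->L'->F->R'->C->plug->C
Char 9 ('A'): step: R->4, L=2; A->plug->E->R->A->L->B->refl->A->L'->B->R'->A->plug->E
Char 10 ('F'): step: R->5, L=2; F->plug->B->R->B->L->A->refl->B->L'->A->R'->H->plug->H

Answer: AGAGHGBCEH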